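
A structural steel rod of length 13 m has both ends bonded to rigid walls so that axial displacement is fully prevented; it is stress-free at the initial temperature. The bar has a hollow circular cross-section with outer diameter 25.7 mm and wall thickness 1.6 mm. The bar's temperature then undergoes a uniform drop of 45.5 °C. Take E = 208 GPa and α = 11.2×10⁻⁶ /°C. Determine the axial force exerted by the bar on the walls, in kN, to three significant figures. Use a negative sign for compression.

Free thermal expansion αLΔT = 11.2e-6 · 13000 · -45.5 = -6.625 mm.
The walls impose strain ε = −(-6.625)/13000 = 5.0960e-04; σ = Eε = 208000 · 5.0960e-04 = 106 MPa.
Wall reaction R = σ·A = 106·121.1 = 12840 N = 12.84 kN.

12.8 kN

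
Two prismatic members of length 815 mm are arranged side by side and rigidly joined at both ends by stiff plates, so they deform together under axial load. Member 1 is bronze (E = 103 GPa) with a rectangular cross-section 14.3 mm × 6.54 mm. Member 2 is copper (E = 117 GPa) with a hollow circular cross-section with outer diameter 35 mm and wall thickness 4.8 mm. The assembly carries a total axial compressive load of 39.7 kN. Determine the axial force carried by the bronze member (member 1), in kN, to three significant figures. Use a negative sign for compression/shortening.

-6.08 kN

A_1 = 93.52 mm².
A_2 = 455.4 mm².
Equal strain + equilibrium ⇒ each member carries load in proportion to AE: A₁E₁ = 9633000 N, A₂E₂ = 53280000 N, ΣAE = 62920000 N.
F₁ = P·A₁E₁/ΣAE = -39700·9633000/62920000 = -6078 N.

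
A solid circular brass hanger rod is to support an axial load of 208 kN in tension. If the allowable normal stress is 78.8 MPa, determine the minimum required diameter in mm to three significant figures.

Required area A ≥ P/σ_allow = 208000/78.8 = 2640 mm².
For a solid circular section, d ≥ √(4A/π) = 57.97 mm.

58.0 mm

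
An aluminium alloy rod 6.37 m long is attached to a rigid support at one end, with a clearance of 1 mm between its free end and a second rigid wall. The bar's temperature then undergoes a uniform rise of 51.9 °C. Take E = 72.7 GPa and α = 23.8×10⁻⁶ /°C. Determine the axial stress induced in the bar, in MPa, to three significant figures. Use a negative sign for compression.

Free thermal expansion αLΔT = 23.8e-6 · 6370 · 51.9 = 7.868 mm.
The walls engage after the gap closes; constrained expansion = 7.868 − 1 = 6.868 mm.
The walls impose strain ε = −(6.868)/6370 = -1.0782e-03; σ = Eε = 72700 · -1.0782e-03 = -78.39 MPa.

-78.4 MPa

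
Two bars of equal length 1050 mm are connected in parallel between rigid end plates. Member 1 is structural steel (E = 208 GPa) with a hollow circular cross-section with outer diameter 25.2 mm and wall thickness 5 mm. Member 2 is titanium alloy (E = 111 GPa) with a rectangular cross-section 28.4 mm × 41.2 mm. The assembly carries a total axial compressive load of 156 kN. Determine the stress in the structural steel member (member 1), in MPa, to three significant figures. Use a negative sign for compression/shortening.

-166 MPa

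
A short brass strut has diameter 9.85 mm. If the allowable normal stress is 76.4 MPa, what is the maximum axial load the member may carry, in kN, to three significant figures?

5.82 kN

A = 76.2 mm².
P_max = σ_allow · A = 76.4 · 76.2 = 5822 N = 5.822 kN.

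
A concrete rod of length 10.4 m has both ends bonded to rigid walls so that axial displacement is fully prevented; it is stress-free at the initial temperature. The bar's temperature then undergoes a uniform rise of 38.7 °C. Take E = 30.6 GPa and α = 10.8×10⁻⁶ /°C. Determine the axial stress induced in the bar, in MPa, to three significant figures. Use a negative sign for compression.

Free thermal expansion αLΔT = 10.8e-6 · 10400 · 38.7 = 4.347 mm.
The walls impose strain ε = −(4.347)/10400 = -4.1796e-04; σ = Eε = 30600 · -4.1796e-04 = -12.79 MPa.

-12.8 MPa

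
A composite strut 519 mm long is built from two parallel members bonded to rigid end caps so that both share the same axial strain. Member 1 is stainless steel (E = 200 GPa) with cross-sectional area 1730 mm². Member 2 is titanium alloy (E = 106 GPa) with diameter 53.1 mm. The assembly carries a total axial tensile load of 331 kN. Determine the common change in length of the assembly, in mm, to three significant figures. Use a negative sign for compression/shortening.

A_2 = 2215 mm².
Equal strain + equilibrium ⇒ each member carries load in proportion to AE: A₁E₁ = 346000000 N, A₂E₂ = 234700000 N, ΣAE = 580700000 N.
δ = PL/ΣAE = 331000·519/580700000 = 0.2958 mm.

0.296 mm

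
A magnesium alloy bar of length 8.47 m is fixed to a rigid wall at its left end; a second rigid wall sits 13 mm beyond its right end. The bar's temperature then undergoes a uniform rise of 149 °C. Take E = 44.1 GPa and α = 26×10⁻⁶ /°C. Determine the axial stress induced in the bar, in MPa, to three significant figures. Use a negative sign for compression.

Free thermal expansion αLΔT = 26e-6 · 8470 · 149 = 32.81 mm.
The walls engage after the gap closes; constrained expansion = 32.81 − 13 = 19.81 mm.
The walls impose strain ε = −(19.81)/8470 = -2.3392e-03; σ = Eε = 44100 · -2.3392e-03 = -103.2 MPa.

-103 MPa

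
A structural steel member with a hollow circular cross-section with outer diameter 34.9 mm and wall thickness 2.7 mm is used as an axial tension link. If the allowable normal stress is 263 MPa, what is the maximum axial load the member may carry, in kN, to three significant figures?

71.8 kN

A = 273.1 mm².
P_max = σ_allow · A = 263 · 273.1 = 71830 N = 71.83 kN.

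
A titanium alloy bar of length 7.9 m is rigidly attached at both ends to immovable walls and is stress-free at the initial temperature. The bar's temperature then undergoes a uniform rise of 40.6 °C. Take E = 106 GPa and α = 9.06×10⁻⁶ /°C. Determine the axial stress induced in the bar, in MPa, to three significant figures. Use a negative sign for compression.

Free thermal expansion αLΔT = 9.06e-6 · 7900 · 40.6 = 2.906 mm.
The walls impose strain ε = −(2.906)/7900 = -3.6784e-04; σ = Eε = 106000 · -3.6784e-04 = -38.99 MPa.

-39.0 MPa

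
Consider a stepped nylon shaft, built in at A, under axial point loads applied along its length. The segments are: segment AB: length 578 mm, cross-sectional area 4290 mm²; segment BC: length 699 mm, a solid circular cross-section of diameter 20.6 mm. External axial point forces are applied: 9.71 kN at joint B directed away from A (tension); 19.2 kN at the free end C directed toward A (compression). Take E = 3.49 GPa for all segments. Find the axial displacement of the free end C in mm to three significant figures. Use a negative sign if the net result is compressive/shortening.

-11.9 mm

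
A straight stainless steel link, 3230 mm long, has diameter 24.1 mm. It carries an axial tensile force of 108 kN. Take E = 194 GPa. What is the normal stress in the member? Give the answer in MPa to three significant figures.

237 MPa

A = 456.2 mm².
σ = N/A = 108000/456.2 = 236.8 MPa.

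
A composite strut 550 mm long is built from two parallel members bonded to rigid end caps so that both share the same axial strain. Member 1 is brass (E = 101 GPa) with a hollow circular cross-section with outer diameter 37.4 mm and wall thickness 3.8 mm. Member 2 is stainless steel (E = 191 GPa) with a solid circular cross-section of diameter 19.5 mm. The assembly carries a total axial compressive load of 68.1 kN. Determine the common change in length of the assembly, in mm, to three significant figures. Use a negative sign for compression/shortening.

-0.384 mm

A_1 = 401.1 mm².
A_2 = 298.6 mm².
Equal strain + equilibrium ⇒ each member carries load in proportion to AE: A₁E₁ = 40510000 N, A₂E₂ = 57040000 N, ΣAE = 97550000 N.
δ = PL/ΣAE = -68100·550/97550000 = -0.3839 mm.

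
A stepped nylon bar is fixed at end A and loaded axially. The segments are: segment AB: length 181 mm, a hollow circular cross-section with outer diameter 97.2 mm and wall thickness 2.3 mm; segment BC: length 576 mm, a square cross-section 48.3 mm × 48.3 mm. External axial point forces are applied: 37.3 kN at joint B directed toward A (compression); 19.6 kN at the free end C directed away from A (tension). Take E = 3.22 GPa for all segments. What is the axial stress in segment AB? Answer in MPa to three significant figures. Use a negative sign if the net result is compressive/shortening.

-25.8 MPa

Internal axial forces (sectioning from the free end, tension +): N_BC = 19.6 kN, N_AB = -17.7 kN.
A_AB = 685.7 mm².
σ_AB = N_AB/A_AB = -17700/685.7 = -25.81 MPa.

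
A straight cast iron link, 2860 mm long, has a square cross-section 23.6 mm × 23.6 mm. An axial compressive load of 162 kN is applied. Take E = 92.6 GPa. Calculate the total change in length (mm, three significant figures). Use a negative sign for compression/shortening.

-8.98 mm

A = 557 mm².
δ_mech = NL/(AE) = -162000·2860/(557·92600) = -8.984 mm.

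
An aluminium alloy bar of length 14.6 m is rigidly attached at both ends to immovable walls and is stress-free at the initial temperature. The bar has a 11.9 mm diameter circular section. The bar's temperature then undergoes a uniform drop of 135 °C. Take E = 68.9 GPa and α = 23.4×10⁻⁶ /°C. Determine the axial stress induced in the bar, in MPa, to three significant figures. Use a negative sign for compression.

218 MPa

Free thermal expansion αLΔT = 23.4e-6 · 14600 · -135 = -46.12 mm.
The walls impose strain ε = −(-46.12)/14600 = 3.1590e-03; σ = Eε = 68900 · 3.1590e-03 = 217.7 MPa.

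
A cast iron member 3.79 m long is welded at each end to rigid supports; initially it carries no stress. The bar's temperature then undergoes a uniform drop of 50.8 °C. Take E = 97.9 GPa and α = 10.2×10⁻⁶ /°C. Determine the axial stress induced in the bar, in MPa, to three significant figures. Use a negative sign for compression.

Free thermal expansion αLΔT = 10.2e-6 · 3790 · -50.8 = -1.964 mm.
The walls impose strain ε = −(-1.964)/3790 = 5.1816e-04; σ = Eε = 97900 · 5.1816e-04 = 50.73 MPa.

50.7 MPa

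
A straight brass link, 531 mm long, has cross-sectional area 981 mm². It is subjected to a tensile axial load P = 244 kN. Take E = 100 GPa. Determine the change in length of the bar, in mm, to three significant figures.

δ_mech = NL/(AE) = 244000·531/(981·100000) = 1.321 mm.

1.32 mm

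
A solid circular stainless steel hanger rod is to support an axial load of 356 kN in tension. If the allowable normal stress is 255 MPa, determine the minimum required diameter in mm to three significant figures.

42.2 mm

Required area A ≥ P/σ_allow = 356000/255 = 1396 mm².
For a solid circular section, d ≥ √(4A/π) = 42.16 mm.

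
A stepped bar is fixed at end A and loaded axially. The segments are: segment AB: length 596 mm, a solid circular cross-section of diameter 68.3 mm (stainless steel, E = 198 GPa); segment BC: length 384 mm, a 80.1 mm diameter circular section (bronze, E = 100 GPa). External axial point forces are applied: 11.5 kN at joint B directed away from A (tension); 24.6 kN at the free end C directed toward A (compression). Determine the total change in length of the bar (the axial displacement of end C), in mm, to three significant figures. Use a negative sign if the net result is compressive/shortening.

-0.0295 mm

Internal axial forces (sectioning from the free end, tension +): N_BC = -24.6 kN, N_AB = -13.1 kN.
A_AB = 3664 mm².
A_BC = 5039 mm².
δ_AB = -13100·596/(3664·198000) = -0.01076 mm
δ_BC = -24600·384/(5039·100000) = -0.01875 mm
δ = Σδ_i = -0.02951 mm.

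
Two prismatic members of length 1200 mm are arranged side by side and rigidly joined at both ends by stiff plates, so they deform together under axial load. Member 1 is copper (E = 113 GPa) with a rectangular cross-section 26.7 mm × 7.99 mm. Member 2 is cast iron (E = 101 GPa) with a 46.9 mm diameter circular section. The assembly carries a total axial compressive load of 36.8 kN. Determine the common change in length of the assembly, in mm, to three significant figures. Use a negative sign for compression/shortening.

-0.222 mm

A_1 = 213.3 mm².
A_2 = 1728 mm².
Equal strain + equilibrium ⇒ each member carries load in proportion to AE: A₁E₁ = 24110000 N, A₂E₂ = 174500000 N, ΣAE = 198600000 N.
δ = PL/ΣAE = -36800·1200/198600000 = -0.2224 mm.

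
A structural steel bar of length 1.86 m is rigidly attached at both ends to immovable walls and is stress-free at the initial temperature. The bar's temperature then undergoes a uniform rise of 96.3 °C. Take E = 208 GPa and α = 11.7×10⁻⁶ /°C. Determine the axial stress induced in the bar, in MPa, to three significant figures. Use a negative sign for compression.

-234 MPa

Free thermal expansion αLΔT = 11.7e-6 · 1860 · 96.3 = 2.096 mm.
The walls impose strain ε = −(2.096)/1860 = -1.1267e-03; σ = Eε = 208000 · -1.1267e-03 = -234.4 MPa.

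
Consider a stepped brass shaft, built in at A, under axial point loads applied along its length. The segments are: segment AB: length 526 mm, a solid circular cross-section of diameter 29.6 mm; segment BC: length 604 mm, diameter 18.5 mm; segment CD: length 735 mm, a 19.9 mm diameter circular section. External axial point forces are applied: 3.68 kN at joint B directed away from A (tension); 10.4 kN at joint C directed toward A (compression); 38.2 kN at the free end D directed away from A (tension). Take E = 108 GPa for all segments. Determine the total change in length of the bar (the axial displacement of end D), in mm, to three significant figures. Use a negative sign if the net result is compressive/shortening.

1.64 mm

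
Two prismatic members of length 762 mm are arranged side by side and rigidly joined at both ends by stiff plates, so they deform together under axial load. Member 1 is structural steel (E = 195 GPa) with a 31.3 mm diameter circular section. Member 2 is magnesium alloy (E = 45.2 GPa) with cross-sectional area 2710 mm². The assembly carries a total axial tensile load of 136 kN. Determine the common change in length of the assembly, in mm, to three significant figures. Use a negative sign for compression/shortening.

A_1 = 769.4 mm².
Equal strain + equilibrium ⇒ each member carries load in proportion to AE: A₁E₁ = 150000000 N, A₂E₂ = 122500000 N, ΣAE = 272500000 N.
δ = PL/ΣAE = 136000·762/272500000 = 0.3803 mm.

0.380 mm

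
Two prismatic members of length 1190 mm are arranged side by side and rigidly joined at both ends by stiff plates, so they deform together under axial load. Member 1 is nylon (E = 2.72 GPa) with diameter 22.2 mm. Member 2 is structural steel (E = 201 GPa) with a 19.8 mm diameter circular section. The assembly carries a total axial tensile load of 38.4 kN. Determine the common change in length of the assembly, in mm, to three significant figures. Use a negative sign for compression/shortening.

0.726 mm

A_1 = 387.1 mm².
A_2 = 307.9 mm².
Equal strain + equilibrium ⇒ each member carries load in proportion to AE: A₁E₁ = 1053000 N, A₂E₂ = 61890000 N, ΣAE = 62940000 N.
δ = PL/ΣAE = 38400·1190/62940000 = 0.726 mm.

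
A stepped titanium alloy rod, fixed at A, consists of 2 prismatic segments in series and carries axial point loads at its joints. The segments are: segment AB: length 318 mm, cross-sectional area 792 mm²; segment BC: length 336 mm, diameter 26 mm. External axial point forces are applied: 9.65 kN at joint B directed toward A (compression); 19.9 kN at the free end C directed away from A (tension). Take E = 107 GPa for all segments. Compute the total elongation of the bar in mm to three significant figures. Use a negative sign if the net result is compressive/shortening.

Internal axial forces (sectioning from the free end, tension +): N_BC = 19.9 kN, N_AB = 10.25 kN.
A_BC = 530.9 mm².
δ_AB = 10250·318/(792·107000) = 0.03846 mm
δ_BC = 19900·336/(530.9·107000) = 0.1177 mm
δ = Σδ_i = 0.1562 mm.

0.156 mm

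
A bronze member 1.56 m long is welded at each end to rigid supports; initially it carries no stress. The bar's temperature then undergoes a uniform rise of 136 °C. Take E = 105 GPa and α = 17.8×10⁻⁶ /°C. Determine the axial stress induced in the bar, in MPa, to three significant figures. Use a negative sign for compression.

-254 MPa

Free thermal expansion αLΔT = 17.8e-6 · 1560 · 136 = 3.776 mm.
The walls impose strain ε = −(3.776)/1560 = -2.4208e-03; σ = Eε = 105000 · -2.4208e-03 = -254.2 MPa.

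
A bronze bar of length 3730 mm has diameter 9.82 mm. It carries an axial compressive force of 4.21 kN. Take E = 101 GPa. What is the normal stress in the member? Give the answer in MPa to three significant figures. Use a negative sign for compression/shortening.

-55.6 MPa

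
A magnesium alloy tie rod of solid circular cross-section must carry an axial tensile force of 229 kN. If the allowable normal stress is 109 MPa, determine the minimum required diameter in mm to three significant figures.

51.7 mm

Required area A ≥ P/σ_allow = 229000/109 = 2101 mm².
For a solid circular section, d ≥ √(4A/π) = 51.72 mm.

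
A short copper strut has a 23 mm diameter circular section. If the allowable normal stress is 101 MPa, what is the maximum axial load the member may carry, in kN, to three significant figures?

42.0 kN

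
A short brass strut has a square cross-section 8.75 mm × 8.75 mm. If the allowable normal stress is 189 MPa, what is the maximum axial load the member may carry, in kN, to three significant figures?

A = 76.56 mm².
P_max = σ_allow · A = 189 · 76.56 = 14470 N = 14.47 kN.

14.5 kN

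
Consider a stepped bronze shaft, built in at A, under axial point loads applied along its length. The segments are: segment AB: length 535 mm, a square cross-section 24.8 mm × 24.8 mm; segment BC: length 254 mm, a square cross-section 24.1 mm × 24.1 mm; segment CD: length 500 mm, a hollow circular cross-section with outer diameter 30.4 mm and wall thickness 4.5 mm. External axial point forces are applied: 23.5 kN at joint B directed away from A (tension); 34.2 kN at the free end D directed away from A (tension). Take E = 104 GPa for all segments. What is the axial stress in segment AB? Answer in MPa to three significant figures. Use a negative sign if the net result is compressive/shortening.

93.8 MPa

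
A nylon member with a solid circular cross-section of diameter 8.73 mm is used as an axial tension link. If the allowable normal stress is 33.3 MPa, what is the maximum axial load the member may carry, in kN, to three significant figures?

1.99 kN

A = 59.86 mm².
P_max = σ_allow · A = 33.3 · 59.86 = 1993 N = 1.993 kN.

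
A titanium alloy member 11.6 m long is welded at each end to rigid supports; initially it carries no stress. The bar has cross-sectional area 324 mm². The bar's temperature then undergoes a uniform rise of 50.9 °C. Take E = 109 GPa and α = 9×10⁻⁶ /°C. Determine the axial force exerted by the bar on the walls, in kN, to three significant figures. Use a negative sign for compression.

-16.2 kN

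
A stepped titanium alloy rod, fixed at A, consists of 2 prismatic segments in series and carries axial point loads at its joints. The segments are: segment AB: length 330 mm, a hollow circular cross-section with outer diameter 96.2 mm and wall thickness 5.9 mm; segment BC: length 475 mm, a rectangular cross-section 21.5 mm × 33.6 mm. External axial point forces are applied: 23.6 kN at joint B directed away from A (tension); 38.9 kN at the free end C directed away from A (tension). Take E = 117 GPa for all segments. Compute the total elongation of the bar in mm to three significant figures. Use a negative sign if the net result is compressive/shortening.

0.324 mm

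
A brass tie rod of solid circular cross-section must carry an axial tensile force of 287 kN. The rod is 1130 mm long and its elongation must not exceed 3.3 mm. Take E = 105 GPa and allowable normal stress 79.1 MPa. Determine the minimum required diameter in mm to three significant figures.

68.0 mm

Required area A ≥ P/σ_allow = 287000/79.1 = 3628 mm².
For a solid circular section, d ≥ √(4A/π) = 67.97 mm.
Elongation limit: A ≥ PL/(Eδ_allow) = 287000·1130/(105000·3.3) = 936 mm² ⇒ d ≥ 34.52 mm.
The stress limit governs.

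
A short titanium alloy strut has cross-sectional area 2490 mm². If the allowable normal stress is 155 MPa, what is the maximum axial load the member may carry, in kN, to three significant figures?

386 kN

P_max = σ_allow · A = 155 · 2490 = 386000 N = 385.9 kN.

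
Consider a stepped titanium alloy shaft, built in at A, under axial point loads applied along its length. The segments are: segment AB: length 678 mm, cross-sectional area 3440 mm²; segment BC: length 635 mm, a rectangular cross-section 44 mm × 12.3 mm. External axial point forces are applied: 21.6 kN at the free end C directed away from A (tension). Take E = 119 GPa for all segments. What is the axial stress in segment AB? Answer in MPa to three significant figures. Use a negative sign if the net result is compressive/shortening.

Internal axial forces (sectioning from the free end, tension +): N_BC = 21.6 kN, N_AB = 21.6 kN.
σ_AB = N_AB/A_AB = 21600/3440 = 6.279 MPa.

6.28 MPa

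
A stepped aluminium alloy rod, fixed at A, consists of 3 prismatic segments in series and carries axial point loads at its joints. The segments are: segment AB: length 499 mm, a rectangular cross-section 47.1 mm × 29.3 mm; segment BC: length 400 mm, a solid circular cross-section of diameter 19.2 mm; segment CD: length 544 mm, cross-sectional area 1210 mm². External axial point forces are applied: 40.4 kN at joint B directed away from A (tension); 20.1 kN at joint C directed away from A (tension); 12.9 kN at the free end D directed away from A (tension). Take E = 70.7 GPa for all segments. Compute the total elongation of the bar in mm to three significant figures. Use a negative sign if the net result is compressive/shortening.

1.10 mm

Internal axial forces (sectioning from the free end, tension +): N_CD = 12.9 kN, N_BC = 33 kN, N_AB = 73.4 kN.
A_AB = 1380 mm².
A_BC = 289.5 mm².
δ_AB = 73400·499/(1380·70700) = 0.3754 mm
δ_BC = 33000·400/(289.5·70700) = 0.6449 mm
δ_CD = 12900·544/(1210·70700) = 0.08203 mm
δ = Σδ_i = 1.102 mm.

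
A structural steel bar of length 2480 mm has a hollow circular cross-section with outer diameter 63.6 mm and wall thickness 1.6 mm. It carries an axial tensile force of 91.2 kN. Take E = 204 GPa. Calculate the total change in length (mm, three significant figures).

3.56 mm

A = 311.6 mm².
δ_mech = NL/(AE) = 91200·2480/(311.6·204000) = 3.558 mm.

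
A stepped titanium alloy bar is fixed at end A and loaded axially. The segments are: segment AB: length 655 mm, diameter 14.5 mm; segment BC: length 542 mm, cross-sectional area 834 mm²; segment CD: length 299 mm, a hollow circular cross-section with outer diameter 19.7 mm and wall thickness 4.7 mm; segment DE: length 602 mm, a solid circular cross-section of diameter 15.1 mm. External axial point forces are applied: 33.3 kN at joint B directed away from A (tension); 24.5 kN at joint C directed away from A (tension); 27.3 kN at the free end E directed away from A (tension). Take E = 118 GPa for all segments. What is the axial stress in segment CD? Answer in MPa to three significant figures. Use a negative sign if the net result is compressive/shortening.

123 MPa

Internal axial forces (sectioning from the free end, tension +): N_DE = 27.3 kN, N_CD = 27.3 kN, N_BC = 51.8 kN, N_AB = 85.1 kN.
A_CD = 221.5 mm².
σ_CD = N_CD/A_CD = 27300/221.5 = 123.3 MPa.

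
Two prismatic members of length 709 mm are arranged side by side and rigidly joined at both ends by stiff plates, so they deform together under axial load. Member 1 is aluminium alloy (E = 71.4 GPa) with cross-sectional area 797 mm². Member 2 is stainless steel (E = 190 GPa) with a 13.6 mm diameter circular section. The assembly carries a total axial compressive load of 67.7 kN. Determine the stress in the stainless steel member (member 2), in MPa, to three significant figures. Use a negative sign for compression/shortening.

-152 MPa

A_2 = 145.3 mm².
Equal strain + equilibrium ⇒ each member carries load in proportion to AE: A₁E₁ = 56910000 N, A₂E₂ = 27600000 N, ΣAE = 84510000 N.
σ₂ = P·E₂/ΣAE = -67700·190000/84510000 = -152.2 MPa.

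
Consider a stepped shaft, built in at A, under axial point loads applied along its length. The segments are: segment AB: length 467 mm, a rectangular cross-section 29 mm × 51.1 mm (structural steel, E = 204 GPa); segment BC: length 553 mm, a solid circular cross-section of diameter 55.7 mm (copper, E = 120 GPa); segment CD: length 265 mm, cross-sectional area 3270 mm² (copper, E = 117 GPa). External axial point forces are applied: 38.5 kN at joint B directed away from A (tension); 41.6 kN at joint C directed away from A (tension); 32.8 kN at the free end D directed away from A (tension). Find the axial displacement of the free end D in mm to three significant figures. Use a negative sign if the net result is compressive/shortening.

0.338 mm

Internal axial forces (sectioning from the free end, tension +): N_CD = 32.8 kN, N_BC = 74.4 kN, N_AB = 112.9 kN.
A_AB = 1482 mm².
A_BC = 2437 mm².
δ_AB = 112900·467/(1482·204000) = 0.1744 mm
δ_BC = 74400·553/(2437·120000) = 0.1407 mm
δ_CD = 32800·265/(3270·117000) = 0.02272 mm
δ = Σδ_i = 0.3378 mm.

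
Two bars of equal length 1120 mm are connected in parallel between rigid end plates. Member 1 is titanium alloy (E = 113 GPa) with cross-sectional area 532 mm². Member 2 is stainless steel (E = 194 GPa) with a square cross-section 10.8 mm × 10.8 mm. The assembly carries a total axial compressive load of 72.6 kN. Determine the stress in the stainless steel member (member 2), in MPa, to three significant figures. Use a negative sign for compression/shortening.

A_2 = 116.6 mm².
Equal strain + equilibrium ⇒ each member carries load in proportion to AE: A₁E₁ = 60120000 N, A₂E₂ = 22630000 N, ΣAE = 82740000 N.
σ₂ = P·E₂/ΣAE = -72600·194000/82740000 = -170.2 MPa.

-170 MPa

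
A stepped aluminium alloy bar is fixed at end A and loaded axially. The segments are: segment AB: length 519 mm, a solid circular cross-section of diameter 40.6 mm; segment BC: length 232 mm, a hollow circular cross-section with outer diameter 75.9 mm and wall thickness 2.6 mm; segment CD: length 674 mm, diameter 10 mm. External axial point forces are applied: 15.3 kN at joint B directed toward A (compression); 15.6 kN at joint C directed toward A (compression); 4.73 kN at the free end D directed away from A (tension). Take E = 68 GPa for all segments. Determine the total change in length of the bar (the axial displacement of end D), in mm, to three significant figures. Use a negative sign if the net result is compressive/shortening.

Internal axial forces (sectioning from the free end, tension +): N_CD = 4.73 kN, N_BC = -10.87 kN, N_AB = -26.17 kN.
A_AB = 1295 mm².
A_BC = 598.7 mm².
A_CD = 78.54 mm².
δ_AB = -26170·519/(1295·68000) = -0.1543 mm
δ_BC = -10870·232/(598.7·68000) = -0.06194 mm
δ_CD = 4730·674/(78.54·68000) = 0.5969 mm
δ = Σδ_i = 0.3807 mm.

0.381 mm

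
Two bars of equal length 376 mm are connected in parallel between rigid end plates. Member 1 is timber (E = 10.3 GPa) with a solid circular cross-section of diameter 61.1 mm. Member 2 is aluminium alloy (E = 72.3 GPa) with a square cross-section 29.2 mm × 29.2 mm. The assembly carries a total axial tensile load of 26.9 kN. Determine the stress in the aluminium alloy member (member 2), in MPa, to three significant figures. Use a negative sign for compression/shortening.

21.2 MPa

A_1 = 2932 mm².
A_2 = 852.6 mm².
Equal strain + equilibrium ⇒ each member carries load in proportion to AE: A₁E₁ = 30200000 N, A₂E₂ = 61650000 N, ΣAE = 91850000 N.
σ₂ = P·E₂/ΣAE = 26900·72300/91850000 = 21.18 MPa.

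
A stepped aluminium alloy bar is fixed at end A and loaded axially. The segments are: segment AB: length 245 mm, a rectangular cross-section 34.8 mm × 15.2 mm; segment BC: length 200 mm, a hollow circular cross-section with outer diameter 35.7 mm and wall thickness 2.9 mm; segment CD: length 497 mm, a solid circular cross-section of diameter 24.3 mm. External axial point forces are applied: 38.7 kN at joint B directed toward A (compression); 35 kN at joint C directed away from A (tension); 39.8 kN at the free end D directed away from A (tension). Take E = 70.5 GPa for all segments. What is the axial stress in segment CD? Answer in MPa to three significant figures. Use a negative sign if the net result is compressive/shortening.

Internal axial forces (sectioning from the free end, tension +): N_CD = 39.8 kN, N_BC = 74.8 kN, N_AB = 36.1 kN.
A_CD = 463.8 mm².
σ_CD = N_CD/A_CD = 39800/463.8 = 85.82 MPa.

85.8 MPa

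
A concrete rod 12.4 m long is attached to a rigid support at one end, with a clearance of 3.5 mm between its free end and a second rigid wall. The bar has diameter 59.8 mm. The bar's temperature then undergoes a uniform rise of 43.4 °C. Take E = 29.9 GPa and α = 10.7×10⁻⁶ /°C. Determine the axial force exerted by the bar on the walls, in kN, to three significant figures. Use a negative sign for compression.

Free thermal expansion αLΔT = 10.7e-6 · 12400 · 43.4 = 5.758 mm.
The walls engage after the gap closes; constrained expansion = 5.758 − 3.5 = 2.258 mm.
The walls impose strain ε = −(2.258)/12400 = -1.8212e-04; σ = Eε = 29900 · -1.8212e-04 = -5.445 MPa.
Wall reaction R = σ·A = -5.445·2809 = -15290 N = -15.29 kN.

-15.3 kN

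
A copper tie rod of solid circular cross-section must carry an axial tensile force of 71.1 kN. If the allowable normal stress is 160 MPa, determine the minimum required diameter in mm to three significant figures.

23.8 mm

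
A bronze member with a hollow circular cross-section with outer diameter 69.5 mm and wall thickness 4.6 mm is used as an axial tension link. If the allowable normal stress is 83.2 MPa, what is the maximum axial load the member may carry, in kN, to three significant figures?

A = 937.9 mm².
P_max = σ_allow · A = 83.2 · 937.9 = 78030 N = 78.03 kN.

78.0 kN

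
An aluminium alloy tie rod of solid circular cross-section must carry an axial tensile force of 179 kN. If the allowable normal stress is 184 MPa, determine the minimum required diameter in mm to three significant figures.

35.2 mm

Required area A ≥ P/σ_allow = 179000/184 = 972.8 mm².
For a solid circular section, d ≥ √(4A/π) = 35.19 mm.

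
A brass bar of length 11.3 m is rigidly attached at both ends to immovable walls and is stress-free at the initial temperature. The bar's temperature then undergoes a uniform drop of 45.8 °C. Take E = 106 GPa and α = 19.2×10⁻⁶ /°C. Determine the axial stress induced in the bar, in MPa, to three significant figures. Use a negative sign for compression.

Free thermal expansion αLΔT = 19.2e-6 · 11300 · -45.8 = -9.937 mm.
The walls impose strain ε = −(-9.937)/11300 = 8.7936e-04; σ = Eε = 106000 · 8.7936e-04 = 93.21 MPa.

93.2 MPa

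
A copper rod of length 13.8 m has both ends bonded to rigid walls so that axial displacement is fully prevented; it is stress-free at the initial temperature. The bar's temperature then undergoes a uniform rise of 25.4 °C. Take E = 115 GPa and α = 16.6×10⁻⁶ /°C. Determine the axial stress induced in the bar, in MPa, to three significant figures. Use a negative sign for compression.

-48.5 MPa

Free thermal expansion αLΔT = 16.6e-6 · 13800 · 25.4 = 5.819 mm.
The walls impose strain ε = −(5.819)/13800 = -4.2164e-04; σ = Eε = 115000 · -4.2164e-04 = -48.49 MPa.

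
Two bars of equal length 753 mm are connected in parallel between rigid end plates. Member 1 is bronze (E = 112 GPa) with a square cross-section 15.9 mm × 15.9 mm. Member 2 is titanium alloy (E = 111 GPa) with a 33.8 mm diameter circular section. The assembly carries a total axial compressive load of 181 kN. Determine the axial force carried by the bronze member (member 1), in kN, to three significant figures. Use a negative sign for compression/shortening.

-40.1 kN

A_1 = 252.8 mm².
A_2 = 897.3 mm².
Equal strain + equilibrium ⇒ each member carries load in proportion to AE: A₁E₁ = 28310000 N, A₂E₂ = 99600000 N, ΣAE = 127900000 N.
F₁ = P·A₁E₁/ΣAE = -181000·28310000/127900000 = -40070 N.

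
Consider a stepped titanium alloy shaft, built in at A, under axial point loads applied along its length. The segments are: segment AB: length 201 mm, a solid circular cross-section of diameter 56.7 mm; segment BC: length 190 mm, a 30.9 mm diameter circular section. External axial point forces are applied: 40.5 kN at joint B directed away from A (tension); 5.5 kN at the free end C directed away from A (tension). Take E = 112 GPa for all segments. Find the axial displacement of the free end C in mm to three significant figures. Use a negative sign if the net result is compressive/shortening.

0.0451 mm

Internal axial forces (sectioning from the free end, tension +): N_BC = 5.5 kN, N_AB = 46 kN.
A_AB = 2525 mm².
A_BC = 749.9 mm².
δ_AB = 46000·201/(2525·112000) = 0.03269 mm
δ_BC = 5500·190/(749.9·112000) = 0.01244 mm
δ = Σδ_i = 0.04514 mm.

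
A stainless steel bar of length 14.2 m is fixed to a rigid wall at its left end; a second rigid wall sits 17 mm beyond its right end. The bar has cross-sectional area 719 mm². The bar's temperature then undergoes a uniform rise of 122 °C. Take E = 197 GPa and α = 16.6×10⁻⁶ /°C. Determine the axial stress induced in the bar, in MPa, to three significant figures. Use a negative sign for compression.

Free thermal expansion αLΔT = 16.6e-6 · 14200 · 122 = 28.76 mm.
The walls engage after the gap closes; constrained expansion = 28.76 − 17 = 11.76 mm.
The walls impose strain ε = −(11.76)/14200 = -8.2802e-04; σ = Eε = 197000 · -8.2802e-04 = -163.1 MPa.

-163 MPa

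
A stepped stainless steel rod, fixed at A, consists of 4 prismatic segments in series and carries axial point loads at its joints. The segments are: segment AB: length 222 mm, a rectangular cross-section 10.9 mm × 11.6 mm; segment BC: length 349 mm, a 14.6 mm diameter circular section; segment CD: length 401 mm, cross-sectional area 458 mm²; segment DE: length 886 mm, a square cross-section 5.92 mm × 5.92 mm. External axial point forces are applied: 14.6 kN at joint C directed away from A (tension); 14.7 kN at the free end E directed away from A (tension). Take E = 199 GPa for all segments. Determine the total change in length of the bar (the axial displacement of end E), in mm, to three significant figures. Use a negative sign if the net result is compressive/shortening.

Internal axial forces (sectioning from the free end, tension +): N_DE = 14.7 kN, N_CD = 14.7 kN, N_BC = 29.3 kN, N_AB = 29.3 kN.
A_AB = 126.4 mm².
A_BC = 167.4 mm².
A_DE = 35.05 mm².
δ_AB = 29300·222/(126.4·199000) = 0.2585 mm
δ_BC = 29300·349/(167.4·199000) = 0.3069 mm
δ_CD = 14700·401/(458·199000) = 0.06468 mm
δ_DE = 14700·886/(35.05·199000) = 1.867 mm
δ = Σδ_i = 2.498 mm.

2.50 mm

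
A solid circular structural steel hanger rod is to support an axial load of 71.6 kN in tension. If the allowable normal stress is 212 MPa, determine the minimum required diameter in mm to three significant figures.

20.7 mm

Required area A ≥ P/σ_allow = 71600/212 = 337.7 mm².
For a solid circular section, d ≥ √(4A/π) = 20.74 mm.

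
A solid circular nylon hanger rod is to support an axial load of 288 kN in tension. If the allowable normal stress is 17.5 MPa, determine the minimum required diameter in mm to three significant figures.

Required area A ≥ P/σ_allow = 288000/17.5 = 16460 mm².
For a solid circular section, d ≥ √(4A/π) = 144.8 mm.

145 mm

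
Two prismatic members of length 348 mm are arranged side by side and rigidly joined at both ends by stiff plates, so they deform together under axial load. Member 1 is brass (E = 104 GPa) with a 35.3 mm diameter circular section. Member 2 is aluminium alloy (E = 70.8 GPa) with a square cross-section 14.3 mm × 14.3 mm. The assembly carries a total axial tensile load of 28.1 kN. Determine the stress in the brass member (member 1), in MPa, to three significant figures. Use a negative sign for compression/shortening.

A_1 = 978.7 mm².
A_2 = 204.5 mm².
Equal strain + equilibrium ⇒ each member carries load in proportion to AE: A₁E₁ = 101800000 N, A₂E₂ = 14480000 N, ΣAE = 116300000 N.
σ₁ = P·E₁/ΣAE = 28100·104000/116300000 = 25.14 MPa.

25.1 MPa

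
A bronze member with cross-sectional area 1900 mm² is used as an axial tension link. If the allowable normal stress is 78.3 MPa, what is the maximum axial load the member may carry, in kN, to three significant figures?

P_max = σ_allow · A = 78.3 · 1900 = 148800 N = 148.8 kN.

149 kN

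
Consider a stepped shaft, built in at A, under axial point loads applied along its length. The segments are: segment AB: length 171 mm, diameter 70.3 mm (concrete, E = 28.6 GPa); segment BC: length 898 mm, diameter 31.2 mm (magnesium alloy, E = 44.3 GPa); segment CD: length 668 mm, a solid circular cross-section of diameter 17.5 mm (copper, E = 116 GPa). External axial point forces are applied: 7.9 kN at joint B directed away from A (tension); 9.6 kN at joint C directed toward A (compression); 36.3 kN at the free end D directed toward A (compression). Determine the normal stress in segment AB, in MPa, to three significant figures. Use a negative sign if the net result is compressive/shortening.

-9.79 MPa

Internal axial forces (sectioning from the free end, tension +): N_CD = -36.3 kN, N_BC = -45.9 kN, N_AB = -38 kN.
A_AB = 3882 mm².
σ_AB = N_AB/A_AB = -38000/3882 = -9.79 MPa.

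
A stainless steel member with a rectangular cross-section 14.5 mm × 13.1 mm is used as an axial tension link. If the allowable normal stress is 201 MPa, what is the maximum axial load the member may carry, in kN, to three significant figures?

A = 189.9 mm².
P_max = σ_allow · A = 201 · 189.9 = 38180 N = 38.18 kN.

38.2 kN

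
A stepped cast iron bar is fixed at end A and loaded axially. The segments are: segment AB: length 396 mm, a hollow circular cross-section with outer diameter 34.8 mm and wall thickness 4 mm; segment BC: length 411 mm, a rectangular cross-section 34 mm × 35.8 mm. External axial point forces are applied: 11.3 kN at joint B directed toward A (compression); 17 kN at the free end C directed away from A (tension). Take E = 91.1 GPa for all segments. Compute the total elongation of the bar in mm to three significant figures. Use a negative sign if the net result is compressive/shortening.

Internal axial forces (sectioning from the free end, tension +): N_BC = 17 kN, N_AB = 5.7 kN.
A_AB = 387 mm².
A_BC = 1217 mm².
δ_AB = 5700·396/(387·91100) = 0.06402 mm
δ_BC = 17000·411/(1217·91100) = 0.06301 mm
δ = Σδ_i = 0.127 mm.

0.127 mm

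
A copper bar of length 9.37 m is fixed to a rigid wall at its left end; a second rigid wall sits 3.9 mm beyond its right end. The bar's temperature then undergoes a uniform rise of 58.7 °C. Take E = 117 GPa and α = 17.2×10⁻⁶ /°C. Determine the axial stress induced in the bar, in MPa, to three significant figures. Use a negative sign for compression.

-69.4 MPa

Free thermal expansion αLΔT = 17.2e-6 · 9370 · 58.7 = 9.46 mm.
The walls engage after the gap closes; constrained expansion = 9.46 − 3.9 = 5.56 mm.
The walls impose strain ε = −(5.56)/9370 = -5.9342e-04; σ = Eε = 117000 · -5.9342e-04 = -69.43 MPa.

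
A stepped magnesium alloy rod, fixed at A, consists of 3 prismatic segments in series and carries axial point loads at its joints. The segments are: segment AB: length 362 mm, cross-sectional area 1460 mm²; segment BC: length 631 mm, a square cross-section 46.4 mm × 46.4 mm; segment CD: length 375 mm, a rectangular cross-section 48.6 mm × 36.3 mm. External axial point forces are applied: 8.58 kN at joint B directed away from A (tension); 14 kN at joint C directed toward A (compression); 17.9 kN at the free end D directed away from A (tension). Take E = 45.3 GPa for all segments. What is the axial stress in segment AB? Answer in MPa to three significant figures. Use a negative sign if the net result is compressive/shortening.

8.55 MPa

Internal axial forces (sectioning from the free end, tension +): N_CD = 17.9 kN, N_BC = 3.9 kN, N_AB = 12.48 kN.
σ_AB = N_AB/A_AB = 12480/1460 = 8.548 MPa.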